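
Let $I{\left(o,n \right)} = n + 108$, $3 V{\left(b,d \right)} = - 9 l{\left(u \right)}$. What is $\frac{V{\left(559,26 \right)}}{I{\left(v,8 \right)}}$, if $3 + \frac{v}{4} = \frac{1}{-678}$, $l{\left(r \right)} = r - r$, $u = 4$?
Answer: $0$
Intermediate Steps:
$l{\left(r \right)} = 0$
$v = - \frac{4070}{339}$ ($v = -12 + \frac{4}{-678} = -12 + 4 \left(- \frac{1}{678}\right) = -12 - \frac{2}{339} = - \frac{4070}{339} \approx -12.006$)
$V{\left(b,d \right)} = 0$ ($V{\left(b,d \right)} = \frac{\left(-9\right) 0}{3} = \frac{1}{3} \cdot 0 = 0$)
$I{\left(o,n \right)} = 108 + n$
$\frac{V{\left(559,26 \right)}}{I{\left(v,8 \right)}} = \frac{0}{108 + 8} = \frac{0}{116} = 0 \cdot \frac{1}{116} = 0$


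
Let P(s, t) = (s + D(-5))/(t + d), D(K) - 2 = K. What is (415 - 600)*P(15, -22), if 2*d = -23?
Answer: 4440/67 ≈ 66.269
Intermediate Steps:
D(K) = 2 + K
d = -23/2 (d = (½)*(-23) = -23/2 ≈ -11.500)
P(s, t) = (-3 + s)/(-23/2 + t) (P(s, t) = (s + (2 - 5))/(t - 23/2) = (s - 3)/(-23/2 + t) = (-3 + s)/(-23/2 + t))
(415 - 600)*P(15, -22) = (415 - 600)*(2*(-3 + 15)/(-23 + 2*(-22))) = -370*12/(-23 - 44) = -370*12/(-67) = -370*(-1)*12/67 = -185*(-24/67) = 4440/67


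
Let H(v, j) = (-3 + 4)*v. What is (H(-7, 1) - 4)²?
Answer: 121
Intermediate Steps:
H(v, j) = v (H(v, j) = 1*v = v)
(H(-7, 1) - 4)² = (-7 - 4)² = (-11)² = 121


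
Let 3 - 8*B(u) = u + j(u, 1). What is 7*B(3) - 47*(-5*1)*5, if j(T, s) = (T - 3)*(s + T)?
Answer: 1175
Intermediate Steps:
j(T, s) = (-3 + T)*(T + s)
B(u) = ¾ - u²/8 + u/8 (B(u) = 3/8 - (u + (u² - 3*u - 3*1 + u*1))/8 = 3/8 - (u + (u² - 3*u - 3 + u))/8 = 3/8 - (u + (-3 + u² - 2*u))/8 = 3/8 - (-3 + u² - u)/8 = 3/8 + (3/8 - u²/8 + u/8) = ¾ - u²/8 + u/8)
7*B(3) - 47*(-5*1)*5 = 7*(¾ - ⅛*3² + (⅛)*3) - 47*(-5*1)*5 = 7*(¾ - ⅛*9 + 3/8) - (-235)*5 = 7*(¾ - 9/8 + 3/8) - 47*(-25) = 7*0 + 1175 = 0 + 1175 = 1175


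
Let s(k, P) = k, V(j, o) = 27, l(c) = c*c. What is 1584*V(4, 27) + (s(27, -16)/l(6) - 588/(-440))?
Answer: 9409419/220 ≈ 42770.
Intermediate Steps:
l(c) = c**2
1584*V(4, 27) + (s(27, -16)/l(6) - 588/(-440)) = 1584*27 + (27/(6**2) - 588/(-440)) = 42768 + (27/36 - 588*(-1/440)) = 42768 + (27*(1/36) + 147/110) = 42768 + (3/4 + 147/110) = 42768 + 459/220 = 9409419/220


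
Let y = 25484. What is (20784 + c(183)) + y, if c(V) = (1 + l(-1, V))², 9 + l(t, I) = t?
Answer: 46349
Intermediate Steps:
l(t, I) = -9 + t
c(V) = 81 (c(V) = (1 + (-9 - 1))² = (1 - 10)² = (-9)² = 81)
(20784 + c(183)) + y = (20784 + 81) + 25484 = 20865 + 25484 = 46349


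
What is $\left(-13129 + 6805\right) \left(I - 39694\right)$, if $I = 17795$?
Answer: $138489276$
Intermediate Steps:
$\left(-13129 + 6805\right) \left(I - 39694\right) = \left(-13129 + 6805\right) \left(17795 - 39694\right) = \left(-6324\right) \left(-21899\right) = 138489276$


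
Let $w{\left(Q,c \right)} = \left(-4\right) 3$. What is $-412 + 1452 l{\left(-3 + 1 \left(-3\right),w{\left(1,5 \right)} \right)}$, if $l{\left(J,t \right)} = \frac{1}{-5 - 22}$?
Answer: $- \frac{4192}{9} \approx -465.78$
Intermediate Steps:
$w{\left(Q,c \right)} = -12$
$l{\left(J,t \right)} = - \frac{1}{27}$ ($l{\left(J,t \right)} = \frac{1}{-5 - 22} = \frac{1}{-27} = - \frac{1}{27}$)
$-412 + 1452 l{\left(-3 + 1 \left(-3\right),w{\left(1,5 \right)} \right)} = -412 + 1452 \left(- \frac{1}{27}\right) = -412 - \frac{484}{9} = - \frac{4192}{9}$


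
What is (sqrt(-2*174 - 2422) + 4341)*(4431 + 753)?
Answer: 22503744 + 5184*I*sqrt(2770) ≈ 2.2504e+7 + 2.7284e+5*I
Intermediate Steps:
(sqrt(-2*174 - 2422) + 4341)*(4431 + 753) = (sqrt(-348 - 2422) + 4341)*5184 = (sqrt(-2770) + 4341)*5184 = (I*sqrt(2770) + 4341)*5184 = (4341 + I*sqrt(2770))*5184 = 22503744 + 5184*I*sqrt(2770)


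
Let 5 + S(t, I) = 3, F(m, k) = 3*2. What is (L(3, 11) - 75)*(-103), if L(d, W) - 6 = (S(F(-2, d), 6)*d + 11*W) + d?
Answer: -5047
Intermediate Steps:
F(m, k) = 6
S(t, I) = -2 (S(t, I) = -5 + 3 = -2)
L(d, W) = 6 - d + 11*W (L(d, W) = 6 + ((-2*d + 11*W) + d) = 6 + (-d + 11*W) = 6 - d + 11*W)
(L(3, 11) - 75)*(-103) = ((6 - 1*3 + 11*11) - 75)*(-103) = ((6 - 3 + 121) - 75)*(-103) = (124 - 75)*(-103) = 49*(-103) = -5047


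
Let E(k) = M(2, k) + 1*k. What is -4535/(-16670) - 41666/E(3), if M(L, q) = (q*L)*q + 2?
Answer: -138893583/76682 ≈ -1811.3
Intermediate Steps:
M(L, q) = 2 + L*q**2 (M(L, q) = (L*q)*q + 2 = L*q**2 + 2 = 2 + L*q**2)
E(k) = 2 + k + 2*k**2 (E(k) = (2 + 2*k**2) + 1*k = (2 + 2*k**2) + k = 2 + k + 2*k**2)
-4535/(-16670) - 41666/E(3) = -4535/(-16670) - 41666/(2 + 3 + 2*3**2) = -4535*(-1/16670) - 41666/(2 + 3 + 2*9) = 907/3334 - 41666/(2 + 3 + 18) = 907/3334 - 41666/23 = -138893583/76682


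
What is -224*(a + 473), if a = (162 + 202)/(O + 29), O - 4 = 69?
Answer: -5444320/51 ≈ -1.0675e+5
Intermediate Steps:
O = 73 (O = 4 + 69 = 73)
a = 182/51 (a = (162 + 202)/(73 + 29) = 364/102 = 364*(1/102) = 182/51 ≈ 3.5686)
-224*(a + 473) = -224*(182/51 + 473) = -224*24305/51 = -5444320/51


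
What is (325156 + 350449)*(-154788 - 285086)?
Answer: -297181073770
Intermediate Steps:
(325156 + 350449)*(-154788 - 285086) = 675605*(-439874) = -297181073770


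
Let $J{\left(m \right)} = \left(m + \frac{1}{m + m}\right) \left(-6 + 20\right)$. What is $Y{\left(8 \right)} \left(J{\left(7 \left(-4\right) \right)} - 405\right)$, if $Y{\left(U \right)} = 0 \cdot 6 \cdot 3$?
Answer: $0$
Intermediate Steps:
$Y{\left(U \right)} = 0$ ($Y{\left(U \right)} = 0 \cdot 3 = 0$)
$J{\left(m \right)} = \frac{7}{m} + 14 m$ ($J{\left(m \right)} = \left(m + \frac{1}{2 m}\right) 14 = \frac{7}{m} + 14 m$)
$Y{\left(8 \right)} \left(J{\left(7 \left(-4\right) \right)} - 405\right) = 0 \left(\left(\frac{7}{7 \left(-4\right)} + 14 \cdot 7 \left(-4\right)\right) - 405\right) = 0 \left(\left(\frac{7}{-28} + 14 \left(-28\right)\right) - 405\right) = 0 \left(\left(7 \left(- \frac{1}{28}\right) - 392\right) - 405\right) = 0 \left(\left(- \frac{1}{4} - 392\right) - 405\right) = 0 \left(- \frac{1569}{4} - 405\right) = 0 \left(- \frac{3189}{4}\right) = 0$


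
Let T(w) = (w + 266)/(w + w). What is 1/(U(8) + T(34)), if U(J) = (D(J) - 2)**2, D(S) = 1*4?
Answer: 17/143 ≈ 0.11888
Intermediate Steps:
D(S) = 4
T(w) = (266 + w)/(2*w) (T(w) = (266 + w)/((2*w)) = (266 + w)*(1/(2*w)) = (266 + w)/(2*w))
U(J) = 4 (U(J) = (4 - 2)**2 = 2**2 = 4)
1/(U(8) + T(34)) = 1/(4 + (1/2)*(266 + 34)/34) = 1/(4 + (1/2)*(1/34)*300) = 1/(4 + 75/17) = 1/(143/17) = 17/143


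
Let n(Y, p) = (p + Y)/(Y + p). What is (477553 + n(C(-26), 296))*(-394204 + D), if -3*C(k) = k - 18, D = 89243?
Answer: -145635345394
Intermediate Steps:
C(k) = 6 - k/3 (C(k) = -(k - 18)/3 = -(-18 + k)/3 = 6 - k/3)
n(Y, p) = 1 (n(Y, p) = (Y + p)/(Y + p) = 1)
(477553 + n(C(-26), 296))*(-394204 + D) = (477553 + 1)*(-394204 + 89243) = 477554*(-304961) = -145635345394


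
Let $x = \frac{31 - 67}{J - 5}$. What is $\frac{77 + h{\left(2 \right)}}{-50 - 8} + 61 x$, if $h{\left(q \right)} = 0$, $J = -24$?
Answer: $\frac{4315}{58} \approx 74.396$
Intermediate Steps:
$x = \frac{36}{29}$ ($x = \frac{31 - 67}{-24 - 5} = - \frac{36}{-29} = \left(-36\right) \left(- \frac{1}{29}\right) = \frac{36}{29} \approx 1.2414$)
$\frac{77 + h{\left(2 \right)}}{-50 - 8} + 61 x = \frac{77 + 0}{-50 - 8} + 61 \cdot \frac{36}{29} = \frac{77}{-58} + \frac{2196}{29} = 77 \left(- \frac{1}{58}\right) + \frac{2196}{29} = - \frac{77}{58} + \frac{2196}{29} = \frac{4315}{58}$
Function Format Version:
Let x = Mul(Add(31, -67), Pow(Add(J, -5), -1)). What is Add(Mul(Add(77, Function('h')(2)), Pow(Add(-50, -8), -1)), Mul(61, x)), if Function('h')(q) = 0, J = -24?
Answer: Rational(4315, 58) ≈ 74.396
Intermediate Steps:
x = Rational(36, 29) (x = Mul(Add(31, -67), Pow(Add(-24, -5), -1)) = Mul(-36, Pow(-29, -1)) = Mul(-36, Rational(-1, 29)) = Rational(36, 29) ≈ 1.2414)
Add(Mul(Add(77, Function('h')(2)), Pow(Add(-50, -8), -1)), Mul(61, x)) = Add(Mul(Add(77, 0), Pow(Add(-50, -8), -1)), Mul(61, Rational(36, 29))) = Add(Mul(77, Pow(-58, -1)), Rational(2196, 29)) = Add(Mul(77, Rational(-1, 58)), Rational(2196, 29)) = Add(Rational(-77, 58), Rational(2196, 29)) = Rational(4315, 58)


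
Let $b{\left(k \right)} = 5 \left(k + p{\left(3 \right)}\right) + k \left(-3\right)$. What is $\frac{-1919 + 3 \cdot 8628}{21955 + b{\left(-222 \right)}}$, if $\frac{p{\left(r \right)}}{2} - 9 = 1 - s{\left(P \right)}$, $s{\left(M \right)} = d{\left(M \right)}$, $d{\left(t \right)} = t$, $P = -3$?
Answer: $\frac{23965}{21641} \approx 1.1074$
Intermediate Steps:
$s{\left(M \right)} = M$
$p{\left(r \right)} = 26$ ($p{\left(r \right)} = 18 + 2 \left(1 - -3\right) = 18 + 2 \left(1 + 3\right) = 18 + 2 \cdot 4 = 18 + 8 = 26$)
$b{\left(k \right)} = 130 + 2 k$ ($b{\left(k \right)} = 5 \left(k + 26\right) + k \left(-3\right) = 5 \left(26 + k\right) - 3 k = \left(130 + 5 k\right) - 3 k = 130 + 2 k$)
$\frac{-1919 + 3 \cdot 8628}{21955 + b{\left(-222 \right)}} = \frac{-1919 + 3 \cdot 8628}{21955 + \left(130 + 2 \left(-222\right)\right)} = \frac{-1919 + 25884}{21955 + \left(130 - 444\right)} = \frac{23965}{21955 - 314} = \frac{23965}{21641}$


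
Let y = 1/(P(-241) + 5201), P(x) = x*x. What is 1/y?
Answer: 63282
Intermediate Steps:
P(x) = x²
y = 1/63282 (y = 1/((-241)² + 5201) = 1/(58081 + 5201) = 1/63282 ≈ 1.5802e-5)
1/y = 1/(1/63282) = 63282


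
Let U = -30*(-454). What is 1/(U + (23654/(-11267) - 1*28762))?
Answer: -11267/170628568 ≈ -6.6032e-5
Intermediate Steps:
U = 13620
1/(U + (23654/(-11267) - 1*28762)) = 1/(13620 + (23654/(-11267) - 1*28762)) = 1/(13620 + (23654*(-1/11267) - 28762)) = 1/(13620 + (-23654/11267 - 28762)) = 1/(13620 - 324085108/11267) = 1/(-170628568/11267) = -11267/170628568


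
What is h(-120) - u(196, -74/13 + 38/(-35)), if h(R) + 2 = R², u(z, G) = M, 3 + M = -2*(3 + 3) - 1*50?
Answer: 14463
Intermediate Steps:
M = -65 (M = -3 + (-2*(3 + 3) - 1*50) = -3 + (-2*6 - 50) = -3 + (-12 - 50) = -3 - 62 = -65)
u(z, G) = -65
h(R) = -2 + R²
h(-120) - u(196, -74/13 + 38/(-35)) = (-2 + (-120)²) - 1*(-65) = (-2 + 14400) + 65 = 14398 + 65 = 14463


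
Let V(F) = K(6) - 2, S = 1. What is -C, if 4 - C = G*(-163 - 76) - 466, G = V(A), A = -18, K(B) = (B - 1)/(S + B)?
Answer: -1139/7 ≈ -162.71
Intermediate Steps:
K(B) = (-1 + B)/(1 + B) (K(B) = (B - 1)/(1 + B) = (-1 + B)/(1 + B))
V(F) = -9/7 (V(F) = (-1 + 6)/(1 + 6) - 2 = 5/7 - 2 = -9/7)
G = -9/7 ≈ -1.2857
C = 1139/7 (C = 4 - (-9*(-163 - 76)/7 - 466) = 4 - (-9/7*(-239) - 466) = 4 - (2151/7 - 466) = 4 - 1*(-1111/7) = 4 + 1111/7 = 1139/7 ≈ 162.71)
-C = -1*1139/7 = -1139/7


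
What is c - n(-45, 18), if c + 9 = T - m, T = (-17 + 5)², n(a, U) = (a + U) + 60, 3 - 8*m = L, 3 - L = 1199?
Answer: -383/8 ≈ -47.875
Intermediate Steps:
L = -1196 (L = 3 - 1*1199 = 3 - 1199 = -1196)
m = 1199/8 (m = 3/8 - ⅛*(-1196) = 3/8 + 299/2 = 1199/8 ≈ 149.88)
n(a, U) = 60 + U + a (n(a, U) = (U + a) + 60 = 60 + U + a)
T = 144 (T = (-12)² = 144)
c = -119/8 (c = -9 + (144 - 1*1199/8) = -9 + (144 - 1199/8) = -9 - 47/8 = -119/8 ≈ -14.875)
c - n(-45, 18) = -119/8 - (60 + 18 - 45) = -119/8 - 1*33 = -119/8 - 33 = -383/8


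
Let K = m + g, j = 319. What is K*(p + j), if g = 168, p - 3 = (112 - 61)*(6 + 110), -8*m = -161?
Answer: 4694095/4 ≈ 1.1735e+6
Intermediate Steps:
m = 161/8 (m = -⅛*(-161) = 161/8 ≈ 20.125)
p = 5919 (p = 3 + (112 - 61)*(6 + 110) = 3 + 51*116 = 3 + 5916 = 5919)
K = 1505/8 (K = 161/8 + 168 = 1505/8 ≈ 188.13)
K*(p + j) = 1505*(5919 + 319)/8 = (1505/8)*6238 = 4694095/4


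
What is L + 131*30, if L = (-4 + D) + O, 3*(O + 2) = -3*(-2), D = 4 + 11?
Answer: 3941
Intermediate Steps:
D = 15
O = 0 (O = -2 + (-3*(-2))/3 = -2 + (⅓)*6 = -2 + 2 = 0)
L = 11 (L = (-4 + 15) + 0 = 11 + 0 = 11)
L + 131*30 = 11 + 131*30 = 11 + 3930 = 3941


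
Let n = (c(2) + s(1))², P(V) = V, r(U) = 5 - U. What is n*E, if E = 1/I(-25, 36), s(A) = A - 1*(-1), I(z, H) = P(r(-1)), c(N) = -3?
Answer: ⅙ ≈ 0.16667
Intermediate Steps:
I(z, H) = 6 (I(z, H) = 5 - 1*(-1) = 5 + 1 = 6)
s(A) = 1 + A (s(A) = A + 1 = 1 + A)
E = ⅙ (E = 1/6 = ⅙ ≈ 0.16667)
n = 1 (n = (-3 + (1 + 1))² = (-3 + 2)² = (-1)² = 1)
n*E = 1*(⅙) = ⅙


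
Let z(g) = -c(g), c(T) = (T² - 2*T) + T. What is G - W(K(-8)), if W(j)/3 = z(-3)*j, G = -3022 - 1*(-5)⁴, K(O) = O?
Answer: -3935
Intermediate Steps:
c(T) = T² - T
z(g) = -g*(-1 + g)
G = -3647 (G = -3022 - 1*625 = -3022 - 625 = -3647)
W(j) = -36*j (W(j) = 3*((-3*(1 - 1*(-3)))*j) = 3*((-3*(1 + 3))*j) = 3*((-3*4)*j) = 3*(-12*j) = -36*j)
G - W(K(-8)) = -3647 - (-36)*(-8) = -3647 - 1*288 = -3647 - 288 = -3935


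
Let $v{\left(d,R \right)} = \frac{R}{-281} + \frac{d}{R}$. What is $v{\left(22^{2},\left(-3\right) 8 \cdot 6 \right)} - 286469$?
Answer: $- \frac{2897949221}{10116} \approx -2.8647 \cdot 10^{5}$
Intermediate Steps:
$v{\left(d,R \right)} = - \frac{R}{281} + \frac{d}{R}$ ($v{\left(d,R \right)} = R \left(- \frac{1}{281}\right) + \frac{d}{R} = - \frac{R}{281} + \frac{d}{R}$)
$v{\left(22^{2},\left(-3\right) 8 \cdot 6 \right)} - 286469 = \left(- \frac{\left(-3\right) 8 \cdot 6}{281} + \frac{22^{2}}{\left(-3\right) 8 \cdot 6}\right) - 286469 = \left(- \frac{\left(-24\right) 6}{281} + \frac{484}{\left(-24\right) 6}\right) - 286469 = \left(\left(- \frac{1}{281}\right) \left(-144\right) + \frac{484}{-144}\right) - 286469 = \left(\frac{144}{281} + 484 \left(- \frac{1}{144}\right)\right) - 286469 = \left(\frac{144}{281} - \frac{121}{36}\right) - 286469 = - \frac{28817}{10116} - 286469 = - \frac{2897949221}{10116}$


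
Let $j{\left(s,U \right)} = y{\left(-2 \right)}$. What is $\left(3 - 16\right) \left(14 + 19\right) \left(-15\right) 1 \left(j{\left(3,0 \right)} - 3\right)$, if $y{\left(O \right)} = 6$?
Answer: $19305$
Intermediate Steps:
$j{\left(s,U \right)} = 6$
$\left(3 - 16\right) \left(14 + 19\right) \left(-15\right) 1 \left(j{\left(3,0 \right)} - 3\right) = \left(3 - 16\right) \left(14 + 19\right) \left(-15\right) 1 \left(6 - 3\right) = \left(-13\right) 33 \left(-15\right) 1 \cdot 3 = \left(-429\right) \left(-15\right) 3 = 6435 \cdot 3 = 19305$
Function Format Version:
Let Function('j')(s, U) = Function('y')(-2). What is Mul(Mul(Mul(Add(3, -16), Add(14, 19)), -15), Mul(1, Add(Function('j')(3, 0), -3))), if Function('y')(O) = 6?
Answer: 19305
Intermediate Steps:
Function('j')(s, U) = 6
Mul(Mul(Mul(Add(3, -16), Add(14, 19)), -15), Mul(1, Add(Function('j')(3, 0), -3))) = Mul(Mul(Mul(Add(3, -16), Add(14, 19)), -15), Mul(1, Add(6, -3))) = Mul(Mul(Mul(-13, 33), -15), Mul(1, 3)) = Mul(Mul(-429, -15), 3) = Mul(6435, 3) = 19305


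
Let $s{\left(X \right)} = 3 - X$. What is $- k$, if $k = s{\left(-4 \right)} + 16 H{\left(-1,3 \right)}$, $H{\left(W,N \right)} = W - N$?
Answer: $57$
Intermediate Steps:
$k = -57$ ($k = \left(3 - -4\right) + 16 \left(-1 - 3\right) = \left(3 + 4\right) + 16 \left(-1 - 3\right) = 7 + 16 \left(-4\right) = 7 - 64 = -57$)
$- k = \left(-1\right) \left(-57\right) = 57$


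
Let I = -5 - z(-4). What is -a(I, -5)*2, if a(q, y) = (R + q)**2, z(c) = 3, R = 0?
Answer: -128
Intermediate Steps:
I = -8 (I = -5 - 1*3 = -5 - 3 = -8)
a(q, y) = q**2 (a(q, y) = (0 + q)**2 = q**2)
-a(I, -5)*2 = -1*(-8)**2*2 = -1*64*2 = -64*2 = -128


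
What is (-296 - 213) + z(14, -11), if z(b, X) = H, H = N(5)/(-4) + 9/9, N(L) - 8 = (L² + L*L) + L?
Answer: -2095/4 ≈ -523.75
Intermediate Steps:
N(L) = 8 + L + 2*L² (N(L) = 8 + ((L² + L*L) + L) = 8 + ((L² + L²) + L) = 8 + (2*L² + L) = 8 + (L + 2*L²) = 8 + L + 2*L²)
H = -59/4 (H = (8 + 5 + 2*5²)/(-4) + 9/9 = (8 + 5 + 2*25)*(-¼) + 9*(⅑) = (8 + 5 + 50)*(-¼) + 1 = 63*(-¼) + 1 = -63/4 + 1 = -59/4 ≈ -14.750)
z(b, X) = -59/4
(-296 - 213) + z(14, -11) = (-296 - 213) - 59/4 = -509 - 59/4 = -2095/4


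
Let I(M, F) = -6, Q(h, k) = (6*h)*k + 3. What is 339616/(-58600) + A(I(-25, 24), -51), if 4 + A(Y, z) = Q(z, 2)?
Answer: -4532677/7325 ≈ -618.80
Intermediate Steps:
Q(h, k) = 3 + 6*h*k (Q(h, k) = 6*h*k + 3 = 3 + 6*h*k)
A(Y, z) = -1 + 12*z (A(Y, z) = -4 + (3 + 6*z*2) = -4 + (3 + 12*z) = -1 + 12*z)
339616/(-58600) + A(I(-25, 24), -51) = 339616/(-58600) + (-1 + 12*(-51)) = 339616*(-1/58600) + (-1 - 612) = -42452/7325 - 613 = -4532677/7325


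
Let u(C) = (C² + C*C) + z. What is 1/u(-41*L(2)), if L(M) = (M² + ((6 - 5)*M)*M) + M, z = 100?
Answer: 1/336300 ≈ 2.9735e-6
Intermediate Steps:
L(M) = M + 2*M² (L(M) = (M² + (1*M)*M) + M = (M² + M*M) + M = (M² + M²) + M = 2*M² + M = M + 2*M²)
u(C) = 100 + 2*C² (u(C) = (C² + C*C) + 100 = (C² + C²) + 100 = 2*C² + 100 = 100 + 2*C²)
1/u(-41*L(2)) = 1/(100 + 2*(-82*(1 + 2*2))²) = 1/(100 + 2*(-82*(1 + 4))²) = 1/(100 + 2*(-82*5)²) = 1/(100 + 2*(-41*10)²) = 1/(100 + 2*(-410)²) = 1/(100 + 2*168100) = 1/(100 + 336200) = 1/336300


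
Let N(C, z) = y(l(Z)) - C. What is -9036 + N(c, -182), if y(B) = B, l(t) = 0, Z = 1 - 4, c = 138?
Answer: -9174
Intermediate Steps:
Z = -3
N(C, z) = -C (N(C, z) = 0 - C = -C)
-9036 + N(c, -182) = -9036 - 1*138 = -9036 - 138 = -9174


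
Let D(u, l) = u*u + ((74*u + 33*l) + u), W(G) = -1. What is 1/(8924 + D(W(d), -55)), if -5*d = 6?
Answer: 1/7035 ≈ 0.00014215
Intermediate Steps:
d = -6/5 (d = -⅕*6 = -6/5 ≈ -1.2000)
D(u, l) = u² + 33*l + 75*u (D(u, l) = u² + ((33*l + 74*u) + u) = u² + (33*l + 75*u) = u² + 33*l + 75*u)
1/(8924 + D(W(d), -55)) = 1/(8924 + ((-1)² + 33*(-55) + 75*(-1))) = 1/(8924 + (1 - 1815 - 75)) = 1/(8924 - 1889) = 1/7035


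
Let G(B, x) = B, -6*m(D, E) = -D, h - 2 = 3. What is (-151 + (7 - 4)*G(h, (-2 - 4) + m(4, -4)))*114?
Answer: -15504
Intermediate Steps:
h = 5 (h = 2 + 3 = 5)
m(D, E) = D/6 (m(D, E) = -(-1)*D/6 = D/6)
(-151 + (7 - 4)*G(h, (-2 - 4) + m(4, -4)))*114 = (-151 + (7 - 4)*5)*114 = (-151 + 3*5)*114 = (-151 + 15)*114 = -136*114 = -15504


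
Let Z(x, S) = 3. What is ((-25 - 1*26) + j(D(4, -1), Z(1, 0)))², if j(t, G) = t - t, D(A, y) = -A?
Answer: 2601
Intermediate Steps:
j(t, G) = 0
((-25 - 1*26) + j(D(4, -1), Z(1, 0)))² = ((-25 - 1*26) + 0)² = ((-25 - 26) + 0)² = (-51 + 0)² = (-51)² = 2601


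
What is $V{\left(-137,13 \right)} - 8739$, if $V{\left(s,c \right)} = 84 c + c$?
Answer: $-7634$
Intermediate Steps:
$V{\left(s,c \right)} = 85 c$
$V{\left(-137,13 \right)} - 8739 = 85 \cdot 13 - 8739 = 1105 - 8739 = -7634$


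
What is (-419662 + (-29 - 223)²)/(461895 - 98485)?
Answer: -178079/181705 ≈ -0.98004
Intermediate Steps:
(-419662 + (-29 - 223)²)/(461895 - 98485) = (-419662 + (-252)²)/363410 = (-419662 + 63504)*(1/363410) = -356158*1/363410 = -178079/181705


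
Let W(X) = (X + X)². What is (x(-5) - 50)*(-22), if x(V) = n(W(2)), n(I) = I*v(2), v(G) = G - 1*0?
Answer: 396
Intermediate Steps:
v(G) = G (v(G) = G + 0 = G)
W(X) = 4*X² (W(X) = (2*X)² = 4*X²)
n(I) = 2*I (n(I) = I*2 = 2*I)
x(V) = 32 (x(V) = 2*(4*2²) = 2*(4*4) = 2*16 = 32)
(x(-5) - 50)*(-22) = (32 - 50)*(-22) = -18*(-22) = 396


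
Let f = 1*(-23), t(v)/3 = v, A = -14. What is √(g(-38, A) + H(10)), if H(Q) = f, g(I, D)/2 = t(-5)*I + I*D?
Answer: √2181 ≈ 46.701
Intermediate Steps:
t(v) = 3*v
g(I, D) = -30*I + 2*D*I (g(I, D) = 2*((3*(-5))*I + I*D) = 2*(-15*I + D*I) = -30*I + 2*D*I)
f = -23
H(Q) = -23
√(g(-38, A) + H(10)) = √(2*(-38)*(-15 - 14) - 23) = √(2*(-38)*(-29) - 23) = √(2204 - 23) = √2181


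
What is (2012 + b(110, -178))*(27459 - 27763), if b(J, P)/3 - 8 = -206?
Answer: -431072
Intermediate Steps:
b(J, P) = -594 (b(J, P) = 24 + 3*(-206) = 24 - 618 = -594)
(2012 + b(110, -178))*(27459 - 27763) = (2012 - 594)*(27459 - 27763) = 1418*(-304) = -431072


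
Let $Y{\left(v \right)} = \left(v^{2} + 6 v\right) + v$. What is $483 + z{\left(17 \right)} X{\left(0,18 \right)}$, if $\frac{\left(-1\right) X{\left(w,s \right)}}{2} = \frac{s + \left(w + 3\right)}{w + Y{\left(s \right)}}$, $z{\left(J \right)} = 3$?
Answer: $\frac{12068}{25} \approx 482.72$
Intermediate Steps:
$Y{\left(v \right)} = v^{2} + 7 v$
$X{\left(w,s \right)} = - \frac{2 \left(3 + s + w\right)}{w + s \left(7 + s\right)}$ ($X{\left(w,s \right)} = - 2 \frac{s + \left(w + 3\right)}{w + s \left(7 + s\right)} = - 2 \frac{s + \left(3 + w\right)}{w + s \left(7 + s\right)} = - 2 \frac{3 + s + w}{w + s \left(7 + s\right)} = - \frac{2 \left(3 + s + w\right)}{w + s \left(7 + s\right)}$)
$483 + z{\left(17 \right)} X{\left(0,18 \right)} = 483 + 3 \frac{2 \left(-3 - 18 - 0\right)}{0 + 18 \left(7 + 18\right)} = 483 + 3 \frac{2 \left(-3 - 18 + 0\right)}{0 + 18 \cdot 25} = 483 + 3 \cdot 2 \frac{1}{0 + 450} \left(-21\right) = 483 + 3 \cdot 2 \cdot \frac{1}{450} \left(-21\right) = 483 + 3 \left(- \frac{7}{75}\right) = 483 - \frac{7}{25} = \frac{12068}{25}$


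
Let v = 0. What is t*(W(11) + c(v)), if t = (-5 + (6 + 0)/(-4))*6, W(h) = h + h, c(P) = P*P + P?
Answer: -858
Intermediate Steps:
c(P) = P + P² (c(P) = P² + P = P + P²)
W(h) = 2*h
t = -39 (t = (-5 + 6*(-¼))*6 = (-5 - 3/2)*6 = -13/2*6 = -39)
t*(W(11) + c(v)) = -39*(2*11 + 0*(1 + 0)) = -39*(22 + 0*1) = -39*(22 + 0) = -39*22 = -858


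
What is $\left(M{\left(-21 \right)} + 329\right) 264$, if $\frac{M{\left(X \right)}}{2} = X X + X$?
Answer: $308616$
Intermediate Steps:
$M{\left(X \right)} = 2 X + 2 X^{2}$ ($M{\left(X \right)} = 2 \left(X X + X\right) = 2 \left(X^{2} + X\right) = 2 \left(X + X^{2}\right) = 2 X + 2 X^{2}$)
$\left(M{\left(-21 \right)} + 329\right) 264 = \left(2 \left(-21\right) \left(1 - 21\right) + 329\right) 264 = \left(2 \left(-21\right) \left(-20\right) + 329\right) 264 = \left(840 + 329\right) 264 = 1169 \cdot 264 = 308616$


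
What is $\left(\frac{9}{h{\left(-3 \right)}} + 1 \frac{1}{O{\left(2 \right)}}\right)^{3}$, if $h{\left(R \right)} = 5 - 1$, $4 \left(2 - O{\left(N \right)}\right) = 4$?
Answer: $\frac{2197}{64} \approx 34.328$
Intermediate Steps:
$O{\left(N \right)} = 1$ ($O{\left(N \right)} = 2 - 1 = 1$)
$h{\left(R \right)} = 4$
$\left(\frac{9}{h{\left(-3 \right)}} + 1 \frac{1}{O{\left(2 \right)}}\right)^{3} = \left(\frac{9}{4} + 1 \cdot 1^{-1}\right)^{3} = \left(9 \cdot \frac{1}{4} + 1 \cdot 1\right)^{3} = \left(\frac{9}{4} + 1\right)^{3} = \left(\frac{13}{4}\right)^{3} = \frac{2197}{64}$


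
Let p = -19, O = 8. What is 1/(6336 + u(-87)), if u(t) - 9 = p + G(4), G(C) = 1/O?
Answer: 8/50609 ≈ 0.00015807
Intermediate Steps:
G(C) = 1/8
u(t) = -79/8 (u(t) = 9 + (-19 + 1/8) = 9 - 151/8 = -79/8)
1/(6336 + u(-87)) = 1/(6336 - 79/8) = 1/(50609/8) = 8/50609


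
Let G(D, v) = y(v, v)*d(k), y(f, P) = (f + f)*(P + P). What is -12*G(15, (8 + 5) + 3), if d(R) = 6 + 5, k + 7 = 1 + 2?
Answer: -135168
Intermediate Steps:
k = -4 (k = -7 + (1 + 2) = -7 + 3 = -4)
d(R) = 11
y(f, P) = 4*P*f (y(f, P) = (2*f)*(2*P) = 4*P*f)
G(D, v) = 44*v² (G(D, v) = (4*v*v)*11 = (4*v²)*11 = 44*v²)
-12*G(15, (8 + 5) + 3) = -528*((8 + 5) + 3)² = -528*(13 + 3)² = -528*16² = -528*256 = -12*11264 = -135168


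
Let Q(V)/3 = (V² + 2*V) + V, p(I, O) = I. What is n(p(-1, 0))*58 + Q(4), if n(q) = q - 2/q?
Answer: 142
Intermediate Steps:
Q(V) = 3*V² + 9*V (Q(V) = 3*((V² + 2*V) + V) = 3*(V² + 3*V) = 3*V² + 9*V)
n(p(-1, 0))*58 + Q(4) = (-1 - 2/(-1))*58 + 3*4*(3 + 4) = (-1 - 2*(-1))*58 + 3*4*7 = (-1 + 2)*58 + 84 = 1*58 + 84 = 58 + 84 = 142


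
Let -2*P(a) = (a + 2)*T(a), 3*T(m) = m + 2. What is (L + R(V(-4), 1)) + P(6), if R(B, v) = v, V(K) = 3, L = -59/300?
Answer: -2959/300 ≈ -9.8633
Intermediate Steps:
L = -59/300 (L = -59*1/300 = -59/300 ≈ -0.19667)
T(m) = 2/3 + m/3 (T(m) = (m + 2)/3 = (2 + m)/3 = 2/3 + m/3)
P(a) = -(2 + a)*(2/3 + a/3)/2 (P(a) = -(a + 2)*(2/3 + a/3)/2 = -(2 + a)*(2/3 + a/3)/2)
(L + R(V(-4), 1)) + P(6) = (-59/300 + 1) - (2 + 6)**2/6 = 241/300 - 1/6*8**2 = 241/300 - 1/6*64 = 241/300 - 32/3 = -2959/300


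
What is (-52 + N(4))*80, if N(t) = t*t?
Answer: -2880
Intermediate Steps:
N(t) = t²
(-52 + N(4))*80 = (-52 + 4²)*80 = (-52 + 16)*80 = -36*80 = -2880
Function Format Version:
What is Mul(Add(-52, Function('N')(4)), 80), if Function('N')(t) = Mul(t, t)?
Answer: -2880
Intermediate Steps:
Function('N')(t) = Pow(t, 2)
Mul(Add(-52, Function('N')(4)), 80) = Mul(Add(-52, Pow(4, 2)), 80) = Mul(Add(-52, 16), 80) = Mul(-36, 80) = -2880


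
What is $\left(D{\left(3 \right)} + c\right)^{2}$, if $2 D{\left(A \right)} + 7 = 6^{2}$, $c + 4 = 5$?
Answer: $\frac{961}{4} \approx 240.25$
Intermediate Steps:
$c = 1$ ($c = -4 + 5 = 1$)
$D{\left(A \right)} = \frac{29}{2}$ ($D{\left(A \right)} = - \frac{7}{2} + \frac{6^{2}}{2} = - \frac{7}{2} + \frac{1}{2} \cdot 36 = - \frac{7}{2} + 18 = \frac{29}{2}$)
$\left(D{\left(3 \right)} + c\right)^{2} = \left(\frac{29}{2} + 1\right)^{2} = \left(\frac{31}{2}\right)^{2} = \frac{961}{4}$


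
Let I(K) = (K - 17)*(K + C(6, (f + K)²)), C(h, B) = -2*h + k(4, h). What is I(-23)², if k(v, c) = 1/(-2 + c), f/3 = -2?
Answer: 1932100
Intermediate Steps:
f = -6 (f = 3*(-2) = -6)
C(h, B) = 1/(-2 + h) - 2*h (C(h, B) = -2*h + 1/(-2 + h) = 1/(-2 + h) - 2*h)
I(K) = (-17 + K)*(-47/4 + K) (I(K) = (K - 17)*(K + (1 - 2*6*(-2 + 6))/(-2 + 6)) = (-17 + K)*(K + (1 - 2*6*4)/4) = (-17 + K)*(K + (1 - 48)/4) = (-17 + K)*(K + (¼)*(-47)) = (-17 + K)*(K - 47/4) = (-17 + K)*(-47/4 + K))
I(-23)² = (799/4 + (-23)² - 115/4*(-23))² = (799/4 + 529 + 2645/4)² = 1390² = 1932100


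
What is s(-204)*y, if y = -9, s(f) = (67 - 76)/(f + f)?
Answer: -27/136 ≈ -0.19853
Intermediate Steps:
s(f) = -9/(2*f) (s(f) = -9*1/(2*f) = -9/(2*f))
s(-204)*y = -9/2/(-204)*(-9) = -9/2*(-1/204)*(-9) = (3/136)*(-9) = -27/136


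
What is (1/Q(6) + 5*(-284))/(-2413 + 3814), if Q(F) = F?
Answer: -8519/8406 ≈ -1.0134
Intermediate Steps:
(1/Q(6) + 5*(-284))/(-2413 + 3814) = (1/6 + 5*(-284))/(-2413 + 3814) = (1/6 - 1420)/1401 = -8519/6*1/1401 = -8519/8406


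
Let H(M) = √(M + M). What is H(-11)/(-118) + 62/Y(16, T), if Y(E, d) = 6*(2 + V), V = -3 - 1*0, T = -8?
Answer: -31/3 - I*√22/118 ≈ -10.333 - 0.039749*I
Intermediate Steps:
V = -3 (V = -3 + 0 = -3)
Y(E, d) = -6 (Y(E, d) = 6*(2 - 3) = 6*(-1) = -6)
H(M) = √2*√M (H(M) = √(2*M) = √2*√M)
H(-11)/(-118) + 62/Y(16, T) = (√2*√(-11))/(-118) + 62/(-6) = (√2*(I*√11))*(-1/118) + 62*(-⅙) = (I*√22)*(-1/118) - 31/3 = -I*√22/118 - 31/3 = -31/3 - I*√22/118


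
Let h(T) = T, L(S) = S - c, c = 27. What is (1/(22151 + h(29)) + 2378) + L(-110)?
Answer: 49705381/22180 ≈ 2241.0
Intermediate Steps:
L(S) = -27 + S (L(S) = S - 1*27 = S - 27 = -27 + S)
(1/(22151 + h(29)) + 2378) + L(-110) = (1/(22151 + 29) + 2378) + (-27 - 110) = (1/22180 + 2378) - 137 = 52744041/22180 - 137 = 49705381/22180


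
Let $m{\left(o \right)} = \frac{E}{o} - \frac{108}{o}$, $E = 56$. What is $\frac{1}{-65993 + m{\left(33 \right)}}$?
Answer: $- \frac{33}{2177821} \approx -1.5153 \cdot 10^{-5}$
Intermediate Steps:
$m{\left(o \right)} = - \frac{52}{o}$ ($m{\left(o \right)} = \frac{56}{o} - \frac{108}{o} = - \frac{52}{o}$)
$\frac{1}{-65993 + m{\left(33 \right)}} = \frac{1}{-65993 - \frac{52}{33}} = \frac{1}{- \frac{2177821}{33}} = - \frac{33}{2177821}$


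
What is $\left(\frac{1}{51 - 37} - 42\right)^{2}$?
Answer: $\frac{344569}{196} \approx 1758.0$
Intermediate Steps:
$\left(\frac{1}{51 - 37} - 42\right)^{2} = \left(\frac{1}{14} - 42\right)^{2} = \left(- \frac{587}{14}\right)^{2} = \frac{344569}{196}$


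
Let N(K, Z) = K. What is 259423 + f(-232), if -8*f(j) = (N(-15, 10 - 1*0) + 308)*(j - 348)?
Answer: 561331/2 ≈ 2.8067e+5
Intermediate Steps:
f(j) = 25491/2 - 293*j/8 (f(j) = -(-15 + 308)*(j - 348)/8 = -293*(-348 + j)/8 = -(-101964 + 293*j)/8 = 25491/2 - 293*j/8)
259423 + f(-232) = 259423 + (25491/2 - 293/8*(-232)) = 259423 + (25491/2 + 8497) = 259423 + 42485/2 = 561331/2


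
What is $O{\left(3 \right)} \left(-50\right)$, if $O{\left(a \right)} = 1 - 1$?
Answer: $0$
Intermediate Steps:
$O{\left(a \right)} = 0$ ($O{\left(a \right)} = 1 - 1 = 0$)
$O{\left(3 \right)} \left(-50\right) = 0 \left(-50\right) = 0$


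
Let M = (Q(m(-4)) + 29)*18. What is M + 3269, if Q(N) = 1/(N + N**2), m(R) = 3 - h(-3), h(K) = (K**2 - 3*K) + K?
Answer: 83405/22 ≈ 3791.1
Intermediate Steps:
h(K) = K**2 - 2*K
m(R) = -12 (m(R) = 3 - (-3)*(-2 - 3) = 3 - (-3)*(-5) = 3 - 1*15 = 3 - 15 = -12)
M = 11487/22 (M = (1/((-12)*(1 - 12)) + 29)*18 = (-1/12/(-11) + 29)*18 = (-1/12*(-1/11) + 29)*18 = (1/132 + 29)*18 = (3829/132)*18 = 11487/22 ≈ 522.14)
M + 3269 = 11487/22 + 3269 = 83405/22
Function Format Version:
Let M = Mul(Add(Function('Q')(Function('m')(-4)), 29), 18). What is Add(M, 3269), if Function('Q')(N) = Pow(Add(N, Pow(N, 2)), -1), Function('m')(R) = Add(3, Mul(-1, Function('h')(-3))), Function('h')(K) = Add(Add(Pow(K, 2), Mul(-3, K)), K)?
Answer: Rational(83405, 22) ≈ 3791.1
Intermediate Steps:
Function('h')(K) = Add(Pow(K, 2), Mul(-2, K))
Function('m')(R) = -12 (Function('m')(R) = Add(3, Mul(-1, Mul(-3, Add(-2, -3)))) = Add(3, Mul(-1, Mul(-3, -5))) = Add(3, Mul(-1, 15)) = Add(3, -15) = -12)
M = Rational(11487, 22) (M = Mul(Add(Mul(Pow(-12, -1), Pow(Add(1, -12), -1)), 29), 18) = Mul(Add(Mul(Rational(-1, 12), Pow(-11, -1)), 29), 18) = Mul(Add(Mul(Rational(-1, 12), Rational(-1, 11)), 29), 18) = Mul(Add(Rational(1, 132), 29), 18) = Mul(Rational(3829, 132), 18) = Rational(11487, 22) ≈ 522.14)
Add(M, 3269) = Add(Rational(11487, 22), 3269) = Rational(83405, 22)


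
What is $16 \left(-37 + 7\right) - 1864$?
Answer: $-2344$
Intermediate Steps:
$16 \left(-37 + 7\right) - 1864 = 16 \left(-30\right) - 1864 = -480 - 1864 = -2344$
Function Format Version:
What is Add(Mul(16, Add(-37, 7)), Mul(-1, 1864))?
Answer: -2344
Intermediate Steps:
Add(Mul(16, Add(-37, 7)), Mul(-1, 1864)) = Add(Mul(16, -30), -1864) = Add(-480, -1864) = -2344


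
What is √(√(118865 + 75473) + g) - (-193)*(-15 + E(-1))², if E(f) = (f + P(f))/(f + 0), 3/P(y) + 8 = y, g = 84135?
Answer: 324433/9 + √(84135 + √194338) ≈ 36339.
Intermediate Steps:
P(y) = 3/(-8 + y)
E(f) = (f + 3/(-8 + f))/f (E(f) = (f + 3/(-8 + f))/(f + 0) = (f + 3/(-8 + f))/f)
√(√(118865 + 75473) + g) - (-193)*(-15 + E(-1))² = √(√(118865 + 75473) + 84135) - (-193)*(-15 + (3 - (-8 - 1))/((-1)*(-8 - 1)))² = √(√194338 + 84135) - (-193)*(-15 - 1*(3 - 1*(-9))/(-9))² = √(84135 + √194338) - (-193)*(-15 - 1*(-⅑)*(3 + 9))² = √(84135 + √194338) - (-193)*(-15 - 1*(-⅑)*12)² = √(84135 + √194338) - (-193)*(-15 + 4/3)² = √(84135 + √194338) - (-193)*(-41/3)² = √(84135 + √194338) - (-193)*1681/9 = √(84135 + √194338) - 1*(-324433/9) = √(84135 + √194338) + 324433/9 = 324433/9 + √(84135 + √194338)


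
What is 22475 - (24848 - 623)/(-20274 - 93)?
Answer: 152590850/6789 ≈ 22476.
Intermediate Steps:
22475 - (24848 - 623)/(-20274 - 93) = 22475 - 24225/(-20367) = 22475 - 24225*(-1)/20367 = 22475 - 1*(-8075/6789) = 22475 + 8075/6789 = 152590850/6789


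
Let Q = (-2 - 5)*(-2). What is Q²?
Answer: 196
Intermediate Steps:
Q = 14 (Q = -7*(-2) = 14)
Q² = 14² = 196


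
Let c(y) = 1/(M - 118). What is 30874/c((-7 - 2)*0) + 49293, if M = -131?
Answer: -7638333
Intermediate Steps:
c(y) = -1/249 (c(y) = 1/(-131 - 118) = 1/(-249) = -1/249)
30874/c((-7 - 2)*0) + 49293 = 30874/(-1/249) + 49293 = 30874*(-249) + 49293 = -7687626 + 49293 = -7638333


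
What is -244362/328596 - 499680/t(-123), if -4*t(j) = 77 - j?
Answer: 19685927/1970 ≈ 9992.9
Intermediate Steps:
t(j) = -77/4 + j/4 (t(j) = -(77 - j)/4 = -77/4 + j/4)
-244362/328596 - 499680/t(-123) = -244362/328596 - 499680/(-77/4 + (1/4)*(-123)) = -244362*1/328596 - 499680/(-77/4 - 123/4) = -293/394 - 499680/(-50) = -293/394 - 499680*(-1/50) = -293/394 + 49968/5 = 19685927/1970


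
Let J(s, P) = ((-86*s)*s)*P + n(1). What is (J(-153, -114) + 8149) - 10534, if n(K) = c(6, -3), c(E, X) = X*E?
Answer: 229499433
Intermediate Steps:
c(E, X) = E*X
n(K) = -18 (n(K) = 6*(-3) = -18)
J(s, P) = -18 - 86*P*s² (J(s, P) = ((-86*s)*s)*P - 18 = (-86*s²)*P - 18 = -86*P*s² - 18 = -18 - 86*P*s²)
(J(-153, -114) + 8149) - 10534 = ((-18 - 86*(-114)*(-153)²) + 8149) - 10534 = ((-18 - 86*(-114)*23409) + 8149) - 10534 = ((-18 + 229501836) + 8149) - 10534 = (229501818 + 8149) - 10534 = 229509967 - 10534 = 229499433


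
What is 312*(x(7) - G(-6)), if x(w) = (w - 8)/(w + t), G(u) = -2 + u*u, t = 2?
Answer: -31928/3 ≈ -10643.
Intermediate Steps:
G(u) = -2 + u²
x(w) = (-8 + w)/(2 + w) (x(w) = (w - 8)/(w + 2) = (-8 + w)/(2 + w))
312*(x(7) - G(-6)) = 312*((-8 + 7)/(2 + 7) - (-2 + (-6)²)) = 312*(-1/9 - (-2 + 36)) = 312*((⅑)*(-1) - 1*34) = 312*(-⅑ - 34) = 312*(-307/9) = -31928/3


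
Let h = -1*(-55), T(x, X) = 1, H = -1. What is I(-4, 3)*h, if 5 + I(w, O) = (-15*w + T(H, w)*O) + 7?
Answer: 3575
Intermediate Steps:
h = 55
I(w, O) = 2 + O - 15*w (I(w, O) = -5 + ((-15*w + 1*O) + 7) = -5 + ((-15*w + O) + 7) = -5 + ((O - 15*w) + 7) = -5 + (7 + O - 15*w) = 2 + O - 15*w)
I(-4, 3)*h = (2 + 3 - 15*(-4))*55 = (2 + 3 + 60)*55 = 65*55 = 3575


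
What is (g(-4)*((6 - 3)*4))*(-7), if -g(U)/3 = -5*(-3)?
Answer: 3780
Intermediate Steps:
g(U) = -45 (g(U) = -(-15)*(-3) = -3*15 = -45)
(g(-4)*((6 - 3)*4))*(-7) = -45*(6 - 3)*4*(-7) = -135*4*(-7) = -45*12*(-7) = -540*(-7) = 3780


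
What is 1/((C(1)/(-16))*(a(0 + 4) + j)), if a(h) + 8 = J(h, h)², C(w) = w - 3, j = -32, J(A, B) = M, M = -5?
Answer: -8/15 ≈ -0.53333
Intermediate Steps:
J(A, B) = -5
C(w) = -3 + w
a(h) = 17 (a(h) = -8 + (-5)² = -8 + 25 = 17)
1/((C(1)/(-16))*(a(0 + 4) + j)) = 1/(((-3 + 1)/(-16))*(17 - 32)) = 1/(-2*(-1/16)*(-15)) = 1/((⅛)*(-15)) = 1/(-15/8) = -8/15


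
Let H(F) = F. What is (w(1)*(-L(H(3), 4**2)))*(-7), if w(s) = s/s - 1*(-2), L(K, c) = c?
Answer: 336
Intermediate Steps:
w(s) = 3 (w(s) = 1 + 2 = 3)
(w(1)*(-L(H(3), 4**2)))*(-7) = (3*(-1*4**2))*(-7) = (3*(-1*16))*(-7) = (3*(-16))*(-7) = -48*(-7) = 336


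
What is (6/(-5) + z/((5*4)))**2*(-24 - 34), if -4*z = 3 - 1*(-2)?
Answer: -295829/3200 ≈ -92.447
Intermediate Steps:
z = -5/4 (z = -(3 - 1*(-2))/4 = -(3 + 2)/4 = -1/4*5 = -5/4 ≈ -1.2500)
(6/(-5) + z/((5*4)))**2*(-24 - 34) = (6/(-5) - 5/(4*(5*4)))**2*(-24 - 34) = (6*(-1/5) - 5/4/20)**2*(-58) = (-6/5 - 5/4*1/20)**2*(-58) = (-6/5 - 1/16)**2*(-58) = (-101/80)**2*(-58) = (10201/6400)*(-58) = -295829/3200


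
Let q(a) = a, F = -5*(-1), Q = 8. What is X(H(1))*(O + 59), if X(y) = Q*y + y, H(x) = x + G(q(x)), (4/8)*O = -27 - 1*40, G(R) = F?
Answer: -4050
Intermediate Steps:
F = 5
G(R) = 5
O = -134 (O = 2*(-27 - 1*40) = 2*(-27 - 40) = 2*(-67) = -134)
H(x) = 5 + x (H(x) = x + 5 = 5 + x)
X(y) = 9*y (X(y) = 8*y + y = 9*y)
X(H(1))*(O + 59) = (9*(5 + 1))*(-134 + 59) = (9*6)*(-75) = 54*(-75) = -4050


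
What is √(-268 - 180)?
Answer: 8*I*√7 ≈ 21.166*I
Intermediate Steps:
√(-268 - 180) = √(-448) = 8*I*√7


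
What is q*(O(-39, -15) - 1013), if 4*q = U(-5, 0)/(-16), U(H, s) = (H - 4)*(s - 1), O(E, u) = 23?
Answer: 4455/32 ≈ 139.22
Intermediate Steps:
U(H, s) = (-1 + s)*(-4 + H) (U(H, s) = (-4 + H)*(-1 + s) = (-1 + s)*(-4 + H))
q = -9/64 (q = ((4 - 1*(-5) - 4*0 - 5*0)/(-16))/4 = ((4 + 5 + 0 + 0)*(-1/16))/4 = (9*(-1/16))/4 = (¼)*(-9/16) = -9/64 ≈ -0.14063)
q*(O(-39, -15) - 1013) = -9*(23 - 1013)/64 = -9/64*(-990) = 4455/32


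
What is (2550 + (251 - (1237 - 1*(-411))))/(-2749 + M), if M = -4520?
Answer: -1153/7269 ≈ -0.15862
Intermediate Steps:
(2550 + (251 - (1237 - 1*(-411))))/(-2749 + M) = (2550 + (251 - (1237 - 1*(-411))))/(-2749 - 4520) = (2550 + (251 - (1237 + 411)))/(-7269) = (2550 + (251 - 1*1648))*(-1/7269) = (2550 + (251 - 1648))*(-1/7269) = (2550 - 1397)*(-1/7269) = 1153*(-1/7269) = -1153/7269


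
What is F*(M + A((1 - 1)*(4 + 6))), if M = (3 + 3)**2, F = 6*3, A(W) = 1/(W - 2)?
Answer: 639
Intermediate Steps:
A(W) = 1/(-2 + W)
F = 18
M = 36 (M = 6**2 = 36)
F*(M + A((1 - 1)*(4 + 6))) = 18*(36 + 1/(-2 + (1 - 1)*(4 + 6))) = 18*(36 + 1/(-2 + 0*10)) = 18*(36 + 1/(-2 + 0)) = 18*(36 + 1/(-2)) = 18*(36 - 1/2) = 18*(71/2) = 639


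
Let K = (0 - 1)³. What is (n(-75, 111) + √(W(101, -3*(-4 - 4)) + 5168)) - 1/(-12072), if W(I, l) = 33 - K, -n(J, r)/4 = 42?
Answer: -2028095/12072 + 51*√2 ≈ -95.875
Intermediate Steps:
n(J, r) = -168 (n(J, r) = -4*42 = -168)
K = -1 (K = (-1)³ = -1)
W(I, l) = 34 (W(I, l) = 33 - 1*(-1) = 33 + 1 = 34)
(n(-75, 111) + √(W(101, -3*(-4 - 4)) + 5168)) - 1/(-12072) = (-168 + √(34 + 5168)) - 1/(-12072) = (-168 + √5202) - 1*(-1/12072) = (-168 + 51*√2) + 1/12072 = -2028095/12072 + 51*√2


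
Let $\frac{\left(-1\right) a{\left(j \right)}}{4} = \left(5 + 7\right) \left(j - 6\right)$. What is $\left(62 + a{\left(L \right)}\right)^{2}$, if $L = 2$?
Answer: $64516$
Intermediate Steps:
$a{\left(j \right)} = 288 - 48 j$ ($a{\left(j \right)} = - 4 \left(5 + 7\right) \left(j - 6\right) = - 4 \cdot 12 \left(-6 + j\right) = - 4 \left(-72 + 12 j\right) = 288 - 48 j$)
$\left(62 + a{\left(L \right)}\right)^{2} = \left(62 + \left(288 - 96\right)\right)^{2} = \left(62 + 192\right)^{2} = 254^{2} = 64516$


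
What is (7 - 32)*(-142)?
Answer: 3550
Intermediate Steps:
(7 - 32)*(-142) = -25*(-142) = 3550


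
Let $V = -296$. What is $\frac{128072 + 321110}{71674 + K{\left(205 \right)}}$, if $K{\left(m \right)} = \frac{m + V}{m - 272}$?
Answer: $\frac{30095194}{4802249} \approx 6.2669$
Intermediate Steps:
$K{\left(m \right)} = \frac{-296 + m}{-272 + m}$ ($K{\left(m \right)} = \frac{m - 296}{m - 272} = \frac{-296 + m}{-272 + m}$)
$\frac{128072 + 321110}{71674 + K{\left(205 \right)}} = \frac{128072 + 321110}{71674 + \frac{-296 + 205}{-272 + 205}} = \frac{449182}{71674 + \frac{1}{-67} \left(-91\right)} = \frac{449182}{71674 - - \frac{91}{67}} = \frac{449182}{71674 + \frac{91}{67}} = \frac{449182}{\frac{4802249}{67}} = 449182 \cdot \frac{67}{4802249} = \frac{30095194}{4802249}$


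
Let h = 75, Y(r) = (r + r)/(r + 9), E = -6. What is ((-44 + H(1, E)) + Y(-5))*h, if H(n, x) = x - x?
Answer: -6975/2 ≈ -3487.5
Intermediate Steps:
H(n, x) = 0
Y(r) = 2*r/(9 + r) (Y(r) = (2*r)/(9 + r) = 2*r/(9 + r))
((-44 + H(1, E)) + Y(-5))*h = ((-44 + 0) + 2*(-5)/(9 - 5))*75 = (-44 + 2*(-5)/4)*75 = (-44 + 2*(-5)*(1/4))*75 = (-44 - 5/2)*75 = -93/2*75 = -6975/2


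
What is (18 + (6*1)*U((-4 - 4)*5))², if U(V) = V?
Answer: 49284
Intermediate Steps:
(18 + (6*1)*U((-4 - 4)*5))² = (18 + (6*1)*((-4 - 4)*5))² = (18 + 6*(-8*5))² = (18 + 6*(-40))² = (18 - 240)² = (-222)² = 49284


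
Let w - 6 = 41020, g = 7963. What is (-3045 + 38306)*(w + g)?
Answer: 1727401129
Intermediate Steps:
w = 41026 (w = 6 + 41020 = 41026)
(-3045 + 38306)*(w + g) = (-3045 + 38306)*(41026 + 7963) = 35261*48989 = 1727401129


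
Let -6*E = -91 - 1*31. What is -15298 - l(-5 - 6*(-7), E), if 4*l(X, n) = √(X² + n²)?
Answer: -15298 - √16042/12 ≈ -15309.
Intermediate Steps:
E = 61/3 (E = -(-91 - 1*31)/6 = -(-91 - 31)/6 = -⅙*(-122) = 61/3 ≈ 20.333)
l(X, n) = √(X² + n²)/4
-15298 - l(-5 - 6*(-7), E) = -15298 - √((-5 - 6*(-7))² + (61/3)²)/4 = -15298 - √((-5 + 42)² + 3721/9)/4 = -15298 - √(37² + 3721/9)/4 = -15298 - √(1369 + 3721/9)/4 = -15298 - √(16042/9)/4 = -15298 - √16042/3/4 = -15298 - √16042/12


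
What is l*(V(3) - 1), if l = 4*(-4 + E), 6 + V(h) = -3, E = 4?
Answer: 0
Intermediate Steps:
V(h) = -9 (V(h) = -6 - 3 = -9)
l = 0 (l = 4*(-4 + 4) = 4*0 = 0)
l*(V(3) - 1) = 0*(-9 - 1) = 0*(-10) = 0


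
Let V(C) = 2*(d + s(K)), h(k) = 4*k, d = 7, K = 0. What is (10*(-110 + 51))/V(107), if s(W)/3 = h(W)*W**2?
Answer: -295/7 ≈ -42.143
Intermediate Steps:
s(W) = 12*W**3 (s(W) = 3*((4*W)*W**2) = 3*(4*W**3) = 12*W**3)
V(C) = 14 (V(C) = 2*(7 + 12*0**3) = 2*(7 + 12*0) = 2*(7 + 0) = 2*7 = 14)
(10*(-110 + 51))/V(107) = (10*(-110 + 51))/14 = (10*(-59))*(1/14) = -590*1/14 = -295/7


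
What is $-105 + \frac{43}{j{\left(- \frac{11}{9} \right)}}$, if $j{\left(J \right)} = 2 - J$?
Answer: $- \frac{2658}{29} \approx -91.655$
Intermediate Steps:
$-105 + \frac{43}{j{\left(- \frac{11}{9} \right)}} = -105 + \frac{43}{2 - - \frac{11}{9}} = -105 + \frac{43}{2 + \frac{11}{9}} = -105 + \frac{43}{\frac{29}{9}} = -105 + 43 \cdot \frac{9}{29} = -105 + \frac{387}{29} = - \frac{2658}{29}$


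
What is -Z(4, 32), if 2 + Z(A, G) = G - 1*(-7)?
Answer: -37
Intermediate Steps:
Z(A, G) = 5 + G (Z(A, G) = -2 + (G - 1*(-7)) = -2 + (G + 7) = -2 + (7 + G) = 5 + G)
-Z(4, 32) = -(5 + 32) = -1*37 = -37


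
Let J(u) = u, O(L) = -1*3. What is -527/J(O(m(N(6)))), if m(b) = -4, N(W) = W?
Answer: 527/3 ≈ 175.67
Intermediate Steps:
O(L) = -3
-527/J(O(m(N(6)))) = -527/(-3) = -527*(-⅓) = 527/3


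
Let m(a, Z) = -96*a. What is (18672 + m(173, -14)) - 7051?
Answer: -4987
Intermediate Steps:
(18672 + m(173, -14)) - 7051 = (18672 - 96*173) - 7051 = (18672 - 16608) - 7051 = 2064 - 7051 = -4987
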